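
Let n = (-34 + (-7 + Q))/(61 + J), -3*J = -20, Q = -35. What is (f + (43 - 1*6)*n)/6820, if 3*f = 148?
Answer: 1184/1038345 ≈ 0.0011403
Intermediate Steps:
J = 20/3 (J = -⅓*(-20) = 20/3 ≈ 6.6667)
n = -228/203 (n = (-34 + (-7 - 35))/(61 + 20/3) = (-34 - 42)/(203/3) = -76*3/203 = -228/203 ≈ -1.1232)
f = 148/3 (f = (⅓)*148 = 148/3 ≈ 49.333)
(f + (43 - 1*6)*n)/6820 = (148/3 + (43 - 1*6)*(-228/203))/6820 = (148/3 + (43 - 6)*(-228/203))*(1/6820) = (148/3 + 37*(-228/203))*(1/6820) = (148/3 - 8436/203)*(1/6820) = (4736/609)*(1/6820) = 1184/1038345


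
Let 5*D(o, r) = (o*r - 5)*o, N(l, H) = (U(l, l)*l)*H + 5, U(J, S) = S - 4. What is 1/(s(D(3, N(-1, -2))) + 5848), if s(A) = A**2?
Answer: 1/5992 ≈ 0.00016689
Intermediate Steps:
U(J, S) = -4 + S
N(l, H) = 5 + H*l*(-4 + l) (N(l, H) = ((-4 + l)*l)*H + 5 = (l*(-4 + l))*H + 5 = H*l*(-4 + l) + 5 = 5 + H*l*(-4 + l))
D(o, r) = o*(-5 + o*r)/5 (D(o, r) = ((o*r - 5)*o)/5 = ((-5 + o*r)*o)/5 = (o*(-5 + o*r))/5 = o*(-5 + o*r)/5)
1/(s(D(3, N(-1, -2))) + 5848) = 1/(((1/5)*3*(-5 + 3*(5 - 2*(-1)*(-4 - 1))))**2 + 5848) = 1/(((1/5)*3*(-5 + 3*(5 - 2*(-1)*(-5))))**2 + 5848) = 1/(((1/5)*3*(-5 + 3*(5 - 10)))**2 + 5848) = 1/(((1/5)*3*(-5 + 3*(-5)))**2 + 5848) = 1/(((1/5)*3*(-5 - 15))**2 + 5848) = 1/(((1/5)*3*(-20))**2 + 5848) = 1/((-12)**2 + 5848) = 1/(144 + 5848) = 1/5992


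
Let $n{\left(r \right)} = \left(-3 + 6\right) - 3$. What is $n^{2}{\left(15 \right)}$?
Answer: $0$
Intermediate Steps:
$n{\left(r \right)} = 0$ ($n{\left(r \right)} = 3 - 3 = 0$)
$n^{2}{\left(15 \right)} = 0^{2} = 0$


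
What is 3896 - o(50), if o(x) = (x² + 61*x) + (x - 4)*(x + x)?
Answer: -6254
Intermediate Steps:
o(x) = x² + 61*x + 2*x*(-4 + x) (o(x) = (x² + 61*x) + (-4 + x)*(2*x) = (x² + 61*x) + 2*x*(-4 + x) = x² + 61*x + 2*x*(-4 + x))
3896 - o(50) = 3896 - 50*(53 + 3*50) = 3896 - 50*(53 + 150) = 3896 - 50*203 = 3896 - 1*10150 = 3896 - 10150 = -6254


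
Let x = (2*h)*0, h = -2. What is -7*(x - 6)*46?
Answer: 1932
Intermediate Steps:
x = 0 (x = (2*(-2))*0 = -4*0 = 0)
-7*(x - 6)*46 = -7*(0 - 6)*46 = -7*(-6)*46 = 42*46 = 1932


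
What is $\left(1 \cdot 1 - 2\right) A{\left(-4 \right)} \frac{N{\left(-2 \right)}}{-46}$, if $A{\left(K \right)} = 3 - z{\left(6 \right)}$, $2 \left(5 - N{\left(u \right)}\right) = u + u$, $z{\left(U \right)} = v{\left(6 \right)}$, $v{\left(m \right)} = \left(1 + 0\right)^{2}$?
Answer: $\frac{7}{23} \approx 0.30435$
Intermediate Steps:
$v{\left(m \right)} = 1$ ($v{\left(m \right)} = 1^{2} = 1$)
$z{\left(U \right)} = 1$
$N{\left(u \right)} = 5 - u$ ($N{\left(u \right)} = 5 - \frac{u + u}{2} = 5 - \frac{2 u}{2} = 5 - u$)
$A{\left(K \right)} = 2$ ($A{\left(K \right)} = 3 - 1 = 2$)
$\left(1 \cdot 1 - 2\right) A{\left(-4 \right)} \frac{N{\left(-2 \right)}}{-46} = \left(1 \cdot 1 - 2\right) 2 \frac{5 - -2}{-46} = \left(1 - 2\right) 2 \left(5 + 2\right) \left(- \frac{1}{46}\right) = \left(-1\right) 2 \cdot 7 \left(- \frac{1}{46}\right) = \left(-2\right) \left(- \frac{7}{46}\right) = \frac{7}{23}$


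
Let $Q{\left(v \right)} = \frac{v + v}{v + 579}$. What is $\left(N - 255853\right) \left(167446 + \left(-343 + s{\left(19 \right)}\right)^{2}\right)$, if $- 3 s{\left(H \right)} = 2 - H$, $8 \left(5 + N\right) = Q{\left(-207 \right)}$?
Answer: $- \frac{53536369722941}{744} \approx -7.1957 \cdot 10^{10}$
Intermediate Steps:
$Q{\left(v \right)} = \frac{2 v}{579 + v}$
$N = - \frac{2549}{496}$ ($N = -5 + \frac{2 \left(-207\right) \frac{1}{579 - 207}}{8} = -5 + \frac{2 \left(-207\right) \frac{1}{372}}{8} = -5 + \frac{1}{8} \left(- \frac{69}{62}\right) = -5 - \frac{69}{496} = - \frac{2549}{496} \approx -5.1391$)
$s{\left(H \right)} = - \frac{2}{3} + \frac{H}{3}$ ($s{\left(H \right)} = - \frac{2 - H}{3} = - \frac{2}{3} + \frac{H}{3}$)
$\left(N - 255853\right) \left(167446 + \left(-343 + s{\left(19 \right)}\right)^{2}\right) = \left(- \frac{2549}{496} - 255853\right) \left(167446 + \left(-343 + \left(- \frac{2}{3} + \frac{1}{3} \cdot 19\right)\right)^{2}\right) = - \frac{126905637 \left(167446 + \left(-343 + \left(- \frac{2}{3} + \frac{19}{3}\right)\right)^{2}\right)}{496} = - \frac{126905637 \left(167446 + \left(-343 + \frac{17}{3}\right)^{2}\right)}{496} = - \frac{126905637 \left(167446 + \left(- \frac{1012}{3}\right)^{2}\right)}{496} = - \frac{126905637 \left(167446 + \frac{1024144}{9}\right)}{496} = \left(- \frac{126905637}{496}\right) \frac{2531158}{9} = - \frac{53536369722941}{744}$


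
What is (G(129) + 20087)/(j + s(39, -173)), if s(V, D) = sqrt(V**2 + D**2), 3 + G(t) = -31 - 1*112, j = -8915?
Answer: -11851601/5296385 - 6647*sqrt(1258)/5296385 ≈ -2.2822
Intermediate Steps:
G(t) = -146 (G(t) = -3 + (-31 - 1*112) = -3 + (-31 - 112) = -3 - 143 = -146)
s(V, D) = sqrt(D**2 + V**2)
(G(129) + 20087)/(j + s(39, -173)) = (-146 + 20087)/(-8915 + sqrt((-173)**2 + 39**2)) = 19941/(-8915 + sqrt(29929 + 1521)) = 19941/(-8915 + sqrt(31450)) = 19941/(-8915 + 5*sqrt(1258))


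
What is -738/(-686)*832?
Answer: 307008/343 ≈ 895.07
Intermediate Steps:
-738/(-686)*832 = -738*(-1/686)*832 = (369/343)*832 = 307008/343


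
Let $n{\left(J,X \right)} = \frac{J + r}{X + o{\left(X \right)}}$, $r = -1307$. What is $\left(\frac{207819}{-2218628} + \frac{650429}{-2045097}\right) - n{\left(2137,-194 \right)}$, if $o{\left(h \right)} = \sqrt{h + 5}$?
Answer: $\frac{3069478243856623}{798249909702780} + \frac{498 i \sqrt{21}}{7565} \approx 3.8453 + 0.30167 i$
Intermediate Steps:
$o{\left(h \right)} = \sqrt{5 + h}$
$n{\left(J,X \right)} = \frac{-1307 + J}{X + \sqrt{5 + X}}$ ($n{\left(J,X \right)} = \frac{J - 1307}{X + \sqrt{5 + X}} = \frac{-1307 + J}{X + \sqrt{5 + X}}$)
$\left(\frac{207819}{-2218628} + \frac{650429}{-2045097}\right) - n{\left(2137,-194 \right)} = \left(\frac{207819}{-2218628} + \frac{650429}{-2045097}\right) - \frac{-1307 + 2137}{-194 + \sqrt{5 - 194}} = \left(207819 \left(- \frac{1}{2218628}\right) + 650429 \left(- \frac{1}{2045097}\right)\right) - \frac{1}{-194 + \sqrt{-189}} \cdot 830 = \left(- \frac{4833}{51596} - \frac{650429}{2045097}\right) - \frac{1}{-194 + 3 i \sqrt{21}} \cdot 830 = - \frac{43443488485}{105518824812} - \frac{830}{-194 + 3 i \sqrt{21}}$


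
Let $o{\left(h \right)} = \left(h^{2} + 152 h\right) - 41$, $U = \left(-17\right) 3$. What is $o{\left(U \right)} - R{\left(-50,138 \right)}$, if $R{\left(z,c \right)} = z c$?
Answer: $1708$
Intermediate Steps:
$R{\left(z,c \right)} = c z$
$U = -51$
$o{\left(h \right)} = -41 + h^{2} + 152 h$
$o{\left(U \right)} - R{\left(-50,138 \right)} = \left(-41 + \left(-51\right)^{2} + 152 \left(-51\right)\right) - 138 \left(-50\right) = \left(-41 + 2601 - 7752\right) - -6900 = -5192 + 6900 = 1708$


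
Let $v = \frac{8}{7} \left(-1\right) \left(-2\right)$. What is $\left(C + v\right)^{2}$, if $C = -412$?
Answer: $\frac{8225424}{49} \approx 1.6787 \cdot 10^{5}$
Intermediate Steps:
$v = \frac{16}{7}$ ($v = 8 \cdot \frac{1}{7} \left(-1\right) \left(-2\right) = \frac{8}{7} \left(-1\right) \left(-2\right) = \left(- \frac{8}{7}\right) \left(-2\right) = \frac{16}{7} \approx 2.2857$)
$\left(C + v\right)^{2} = \left(-412 + \frac{16}{7}\right)^{2} = \left(- \frac{2868}{7}\right)^{2} = \frac{8225424}{49}$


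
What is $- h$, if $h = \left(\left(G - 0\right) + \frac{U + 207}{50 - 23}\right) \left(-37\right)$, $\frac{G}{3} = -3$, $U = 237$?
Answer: $\frac{2479}{9} \approx 275.44$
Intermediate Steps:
$G = -9$ ($G = 3 \left(-3\right) = -9$)
$h = - \frac{2479}{9}$ ($h = \left(\left(-9 - 0\right) + \frac{237 + 207}{50 - 23}\right) \left(-37\right) = \left(\left(-9 + 0\right) + \frac{444}{27}\right) \left(-37\right) = \left(-9 + 444 \cdot \frac{1}{27}\right) \left(-37\right) = \left(-9 + \frac{148}{9}\right) \left(-37\right) = \frac{67}{9} \left(-37\right) = - \frac{2479}{9} \approx -275.44$)
$- h = \left(-1\right) \left(- \frac{2479}{9}\right) = \frac{2479}{9}$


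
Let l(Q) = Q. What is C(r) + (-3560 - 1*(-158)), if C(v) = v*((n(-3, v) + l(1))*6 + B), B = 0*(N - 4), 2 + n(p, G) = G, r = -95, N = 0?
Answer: 51318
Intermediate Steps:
n(p, G) = -2 + G
B = 0 (B = 0*(0 - 4) = 0*(-4) = 0)
C(v) = v*(-6 + 6*v) (C(v) = v*(((-2 + v) + 1)*6 + 0) = v*((-1 + v)*6 + 0) = v*((-6 + 6*v) + 0) = v*(-6 + 6*v))
C(r) + (-3560 - 1*(-158)) = 6*(-95)*(-1 - 95) + (-3560 - 1*(-158)) = 6*(-95)*(-96) + (-3560 + 158) = 54720 - 3402 = 51318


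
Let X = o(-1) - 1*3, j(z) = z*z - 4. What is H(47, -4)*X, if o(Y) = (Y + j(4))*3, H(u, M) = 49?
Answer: 1470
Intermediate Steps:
j(z) = -4 + z**2 (j(z) = z**2 - 4 = -4 + z**2)
o(Y) = 36 + 3*Y (o(Y) = (Y + (-4 + 4**2))*3 = (Y + (-4 + 16))*3 = (Y + 12)*3 = (12 + Y)*3 = 36 + 3*Y)
X = 30 (X = (36 + 3*(-1)) - 1*3 = (36 - 3) - 3 = 33 - 3 = 30)
H(47, -4)*X = 49*30 = 1470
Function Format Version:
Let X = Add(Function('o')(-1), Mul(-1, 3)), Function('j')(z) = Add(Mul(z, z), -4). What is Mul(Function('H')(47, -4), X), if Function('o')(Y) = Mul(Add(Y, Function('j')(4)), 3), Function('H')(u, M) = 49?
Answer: 1470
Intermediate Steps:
Function('j')(z) = Add(-4, Pow(z, 2)) (Function('j')(z) = Add(Pow(z, 2), -4) = Add(-4, Pow(z, 2)))
Function('o')(Y) = Add(36, Mul(3, Y)) (Function('o')(Y) = Mul(Add(Y, Add(-4, Pow(4, 2))), 3) = Mul(Add(Y, Add(-4, 16)), 3) = Mul(Add(Y, 12), 3) = Mul(Add(12, Y), 3) = Add(36, Mul(3, Y)))
X = 30 (X = Add(Add(36, Mul(3, -1)), Mul(-1, 3)) = Add(Add(36, -3), -3) = Add(33, -3) = 30)
Mul(Function('H')(47, -4), X) = Mul(49, 30) = 1470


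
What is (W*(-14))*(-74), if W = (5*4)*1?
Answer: 20720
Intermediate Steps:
W = 20 (W = 20*1 = 20)
(W*(-14))*(-74) = (20*(-14))*(-74) = -280*(-74) = 20720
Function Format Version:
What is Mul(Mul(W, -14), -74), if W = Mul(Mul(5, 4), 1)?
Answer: 20720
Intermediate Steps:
W = 20 (W = Mul(20, 1) = 20)
Mul(Mul(W, -14), -74) = Mul(Mul(20, -14), -74) = Mul(-280, -74) = 20720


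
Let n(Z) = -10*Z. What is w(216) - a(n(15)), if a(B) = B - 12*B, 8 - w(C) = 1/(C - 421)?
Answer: -336609/205 ≈ -1642.0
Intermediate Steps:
w(C) = 8 - 1/(-421 + C) (w(C) = 8 - 1/(C - 421) = 8 - 1/(-421 + C))
a(B) = -11*B (a(B) = B - 12*B = -11*B)
w(216) - a(n(15)) = (-3369 + 8*216)/(-421 + 216) - (-11)*(-10*15) = (-3369 + 1728)/(-205) - (-11)*(-150) = -1/205*(-1641) - 1*1650 = 1641/205 - 1650 = -336609/205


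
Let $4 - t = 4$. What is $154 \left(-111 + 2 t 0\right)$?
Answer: $-17094$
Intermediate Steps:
$t = 0$ ($t = 4 - 4 = 0$)
$154 \left(-111 + 2 t 0\right) = 154 \left(-111 + 2 \cdot 0 \cdot 0\right) = 154 \left(-111 + 0 \cdot 0\right) = 154 \left(-111 + 0\right) = 154 \left(-111\right) = -17094$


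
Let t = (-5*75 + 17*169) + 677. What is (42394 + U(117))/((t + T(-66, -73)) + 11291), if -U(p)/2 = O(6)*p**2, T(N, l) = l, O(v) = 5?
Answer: -94496/14393 ≈ -6.5654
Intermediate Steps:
U(p) = -10*p**2
t = 3175 (t = (-375 + 2873) + 677 = 2498 + 677 = 3175)
(42394 + U(117))/((t + T(-66, -73)) + 11291) = (42394 - 10*117**2)/((3175 - 73) + 11291) = (42394 - 10*13689)/(3102 + 11291) = (42394 - 136890)/14393 = -94496*1/14393 = -94496/14393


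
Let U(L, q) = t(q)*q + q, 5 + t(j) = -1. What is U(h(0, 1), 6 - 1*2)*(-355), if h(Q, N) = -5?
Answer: 7100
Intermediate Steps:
t(j) = -6 (t(j) = -5 - 1 = -6)
U(L, q) = -5*q (U(L, q) = -6*q + q = -5*q)
U(h(0, 1), 6 - 1*2)*(-355) = -5*(6 - 1*2)*(-355) = -5*(6 - 2)*(-355) = -5*4*(-355) = -20*(-355) = 7100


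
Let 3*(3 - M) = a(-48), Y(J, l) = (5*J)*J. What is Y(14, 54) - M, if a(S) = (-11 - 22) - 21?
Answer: 959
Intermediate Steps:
a(S) = -54 (a(S) = -33 - 21 = -54)
Y(J, l) = 5*J²
M = 21 (M = 3 - ⅓*(-54) = 3 + 18 = 21)
Y(14, 54) - M = 5*14² - 1*21 = 5*196 - 21 = 980 - 21 = 959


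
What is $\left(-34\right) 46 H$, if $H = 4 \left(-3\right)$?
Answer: $18768$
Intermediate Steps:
$H = -12$
$\left(-34\right) 46 H = \left(-34\right) 46 \left(-12\right) = \left(-1564\right) \left(-12\right) = 18768$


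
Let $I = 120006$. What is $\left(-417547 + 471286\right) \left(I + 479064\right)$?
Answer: $32193422730$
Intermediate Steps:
$\left(-417547 + 471286\right) \left(I + 479064\right) = \left(-417547 + 471286\right) \left(120006 + 479064\right) = 53739 \cdot 599070 = 32193422730$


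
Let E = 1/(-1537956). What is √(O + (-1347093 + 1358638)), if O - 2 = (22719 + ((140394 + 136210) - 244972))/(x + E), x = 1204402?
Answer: 3*√4402091964105881439201277367/1852317282311 ≈ 107.46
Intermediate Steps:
E = -1/1537956 ≈ -6.5021e-7
O = 3788224011178/1852317282311 (O = 2 + (22719 + ((140394 + 136210) - 244972))/(1204402 - 1/1537956) = 2 + (22719 + (276604 - 244972))/(1852317282311/1537956) = 2 + (22719 + 31632)*(1537956/1852317282311) = 2 + 54351*(1537956/1852317282311) = 2 + 83589446556/1852317282311 = 3788224011178/1852317282311 ≈ 2.0451)
√(O + (-1347093 + 1358638)) = √(3788224011178/1852317282311 + (-1347093 + 1358638)) = √(3788224011178/1852317282311 + 11545) = √(21388791248291673/1852317282311) = 3*√4402091964105881439201277367/1852317282311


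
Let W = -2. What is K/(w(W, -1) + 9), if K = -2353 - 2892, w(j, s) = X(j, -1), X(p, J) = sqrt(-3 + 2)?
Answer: -47205/82 + 5245*I/82 ≈ -575.67 + 63.963*I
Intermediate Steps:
X(p, J) = I (X(p, J) = sqrt(-1) = I)
w(j, s) = I
K = -5245
K/(w(W, -1) + 9) = -5245/(I + 9) = -5245/(9 + I) = ((9 - I)/82)*(-5245) = -5245*(9 - I)/82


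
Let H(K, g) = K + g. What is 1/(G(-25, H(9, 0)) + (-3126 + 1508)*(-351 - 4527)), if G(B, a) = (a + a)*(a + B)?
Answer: 1/7892316 ≈ 1.2671e-7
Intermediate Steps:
G(B, a) = 2*a*(B + a) (G(B, a) = (2*a)*(B + a) = 2*a*(B + a))
1/(G(-25, H(9, 0)) + (-3126 + 1508)*(-351 - 4527)) = 1/(2*(9 + 0)*(-25 + (9 + 0)) + (-3126 + 1508)*(-351 - 4527)) = 1/(2*9*(-25 + 9) - 1618*(-4878)) = 1/(2*9*(-16) + 7892604) = 1/(-288 + 7892604) = 1/7892316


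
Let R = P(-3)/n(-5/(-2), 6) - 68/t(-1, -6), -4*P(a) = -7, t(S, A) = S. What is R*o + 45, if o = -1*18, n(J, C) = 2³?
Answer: -18927/16 ≈ -1182.9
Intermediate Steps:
n(J, C) = 8
P(a) = 7/4 (P(a) = -¼*(-7) = 7/4)
R = 2183/32 (R = (7/4)/8 - 68/(-1) = (7/4)*(⅛) - 68*(-1) = 7/32 + 68 = 2183/32 ≈ 68.219)
o = -18
R*o + 45 = (2183/32)*(-18) + 45 = -19647/16 + 45 = -18927/16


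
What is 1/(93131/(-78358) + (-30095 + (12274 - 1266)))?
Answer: -78358/1495712277 ≈ -5.2388e-5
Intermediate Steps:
1/(93131/(-78358) + (-30095 + (12274 - 1266))) = 1/(93131*(-1/78358) + (-30095 + 11008)) = 1/(-93131/78358 - 19087) = 1/(-1495712277/78358) = -78358/1495712277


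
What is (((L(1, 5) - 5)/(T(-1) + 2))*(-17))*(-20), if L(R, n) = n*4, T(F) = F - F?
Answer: 2550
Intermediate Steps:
T(F) = 0
L(R, n) = 4*n
(((L(1, 5) - 5)/(T(-1) + 2))*(-17))*(-20) = (((4*5 - 5)/(0 + 2))*(-17))*(-20) = (((20 - 5)/2)*(-17))*(-20) = ((15*(½))*(-17))*(-20) = ((15/2)*(-17))*(-20) = -255/2*(-20) = 2550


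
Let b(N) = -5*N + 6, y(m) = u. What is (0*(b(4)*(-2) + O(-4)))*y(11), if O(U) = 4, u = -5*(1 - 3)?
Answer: 0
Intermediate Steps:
u = 10 (u = -5*(-2) = 10)
y(m) = 10
b(N) = 6 - 5*N
(0*(b(4)*(-2) + O(-4)))*y(11) = (0*((6 - 5*4)*(-2) + 4))*10 = (0*((6 - 20)*(-2) + 4))*10 = (0*(-14*(-2) + 4))*10 = (0*(28 + 4))*10 = (0*32)*10 = 0*10 = 0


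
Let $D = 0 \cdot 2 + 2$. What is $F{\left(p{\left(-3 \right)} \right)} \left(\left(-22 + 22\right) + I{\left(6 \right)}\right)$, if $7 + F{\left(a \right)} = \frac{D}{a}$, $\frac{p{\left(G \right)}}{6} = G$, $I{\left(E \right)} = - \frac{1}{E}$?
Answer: $\frac{32}{27} \approx 1.1852$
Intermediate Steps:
$D = 2$ ($D = 0 + 2 = 2$)
$p{\left(G \right)} = 6 G$
$F{\left(a \right)} = -7 + \frac{2}{a}$
$F{\left(p{\left(-3 \right)} \right)} \left(\left(-22 + 22\right) + I{\left(6 \right)}\right) = \left(-7 + \frac{2}{6 \left(-3\right)}\right) \left(\left(-22 + 22\right) - \frac{1}{6}\right) = \left(-7 + \frac{2}{-18}\right) \left(0 - \frac{1}{6}\right) = \left(-7 + 2 \left(- \frac{1}{18}\right)\right) \left(0 - \frac{1}{6}\right) = \left(-7 - \frac{1}{9}\right) \left(- \frac{1}{6}\right) = \left(- \frac{64}{9}\right) \left(- \frac{1}{6}\right) = \frac{32}{27}$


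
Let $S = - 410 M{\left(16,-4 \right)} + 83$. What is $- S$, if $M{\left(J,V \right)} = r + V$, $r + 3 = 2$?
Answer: $-2133$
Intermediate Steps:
$r = -1$ ($r = -3 + 2 = -1$)
$M{\left(J,V \right)} = -1 + V$
$S = 2133$ ($S = - 410 \left(-1 - 4\right) + 83 = \left(-410\right) \left(-5\right) + 83 = 2050 + 83 = 2133$)
$- S = \left(-1\right) 2133 = -2133$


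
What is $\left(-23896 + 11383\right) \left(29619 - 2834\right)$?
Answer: $-335160705$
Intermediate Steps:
$\left(-23896 + 11383\right) \left(29619 - 2834\right) = \left(-12513\right) 26785 = -335160705$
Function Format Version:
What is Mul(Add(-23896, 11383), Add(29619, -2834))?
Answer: -335160705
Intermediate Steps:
Mul(Add(-23896, 11383), Add(29619, -2834)) = Mul(-12513, 26785) = -335160705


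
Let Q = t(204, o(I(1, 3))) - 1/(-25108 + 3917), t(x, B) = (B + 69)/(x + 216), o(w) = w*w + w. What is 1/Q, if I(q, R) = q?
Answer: 8900220/1504981 ≈ 5.9138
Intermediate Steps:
o(w) = w + w² (o(w) = w² + w = w + w²)
t(x, B) = (69 + B)/(216 + x)
Q = 1504981/8900220 (Q = (69 + 1*(1 + 1))/(216 + 204) - 1/(-25108 + 3917) = (69 + 1*2)/420 - 1/(-21191) = (69 + 2)/420 - 1*(-1/21191) = (1/420)*71 + 1/21191 = 71/420 + 1/21191 = 1504981/8900220 ≈ 0.16909)
1/Q = 1/(1504981/8900220) = 8900220/1504981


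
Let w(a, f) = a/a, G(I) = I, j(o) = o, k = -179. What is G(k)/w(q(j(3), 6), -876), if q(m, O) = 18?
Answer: -179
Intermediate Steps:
w(a, f) = 1
G(k)/w(q(j(3), 6), -876) = -179/1 = -179*1 = -179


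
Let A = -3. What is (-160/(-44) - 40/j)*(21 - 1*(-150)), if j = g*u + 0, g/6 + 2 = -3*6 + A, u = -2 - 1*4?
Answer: 155230/253 ≈ 613.56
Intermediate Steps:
u = -6 (u = -2 - 4 = -6)
g = -138 (g = -12 + 6*(-3*6 - 3) = -12 + 6*(-18 - 3) = -12 + 6*(-21) = -12 - 126 = -138)
j = 828 (j = -138*(-6) + 0 = 828 + 0 = 828)
(-160/(-44) - 40/j)*(21 - 1*(-150)) = (-160/(-44) - 40/828)*(21 - 1*(-150)) = (-160*(-1/44) - 40*1/828)*(21 + 150) = (40/11 - 10/207)*171 = (8170/2277)*171 = 155230/253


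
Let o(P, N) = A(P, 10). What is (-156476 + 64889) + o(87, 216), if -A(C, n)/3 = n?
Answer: -91617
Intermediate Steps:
A(C, n) = -3*n
o(P, N) = -30 (o(P, N) = -3*10 = -30)
(-156476 + 64889) + o(87, 216) = (-156476 + 64889) - 30 = -91587 - 30 = -91617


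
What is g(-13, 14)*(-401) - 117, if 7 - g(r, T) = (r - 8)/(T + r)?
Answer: -11345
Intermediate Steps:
g(r, T) = 7 - (-8 + r)/(T + r) (g(r, T) = 7 - (r - 8)/(T + r) = 7 - (-8 + r)/(T + r))
g(-13, 14)*(-401) - 117 = ((8 + 6*(-13) + 7*14)/(14 - 13))*(-401) - 117 = ((8 - 78 + 98)/1)*(-401) - 117 = (1*28)*(-401) - 117 = 28*(-401) - 117 = -11228 - 117 = -11345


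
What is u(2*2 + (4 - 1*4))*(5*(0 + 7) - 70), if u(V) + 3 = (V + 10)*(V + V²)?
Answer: -9695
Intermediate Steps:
u(V) = -3 + (10 + V)*(V + V²) (u(V) = -3 + (V + 10)*(V + V²) = -3 + (10 + V)*(V + V²))
u(2*2 + (4 - 1*4))*(5*(0 + 7) - 70) = (-3 + (2*2 + (4 - 1*4))³ + 10*(2*2 + (4 - 1*4)) + 11*(2*2 + (4 - 1*4))²)*(5*(0 + 7) - 70) = (-3 + (4 + (4 - 4))³ + 10*(4 + (4 - 4)) + 11*(4 + (4 - 4))²)*(5*7 - 70) = (-3 + (4 + 0)³ + 10*(4 + 0) + 11*(4 + 0)²)*(35 - 70) = (-3 + 4³ + 10*4 + 11*4²)*(-35) = (-3 + 64 + 40 + 11*16)*(-35) = (-3 + 64 + 40 + 176)*(-35) = 277*(-35) = -9695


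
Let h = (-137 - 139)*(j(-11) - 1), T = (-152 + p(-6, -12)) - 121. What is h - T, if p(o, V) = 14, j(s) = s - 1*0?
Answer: 3571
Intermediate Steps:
j(s) = s (j(s) = s + 0 = s)
T = -259 (T = (-152 + 14) - 121 = -138 - 121 = -259)
h = 3312 (h = (-137 - 139)*(-11 - 1) = -276*(-12) = 3312)
h - T = 3312 - 1*(-259) = 3312 + 259 = 3571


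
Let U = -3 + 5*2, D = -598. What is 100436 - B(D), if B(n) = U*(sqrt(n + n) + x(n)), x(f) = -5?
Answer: 100471 - 14*I*sqrt(299) ≈ 1.0047e+5 - 242.08*I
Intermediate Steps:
U = 7 (U = -3 + 10 = 7)
B(n) = -35 + 7*sqrt(2)*sqrt(n) (B(n) = 7*(sqrt(n + n) - 5) = 7*(sqrt(2*n) - 5) = 7*(sqrt(2)*sqrt(n) - 5) = 7*(-5 + sqrt(2)*sqrt(n)) = -35 + 7*sqrt(2)*sqrt(n))
100436 - B(D) = 100436 - (-35 + 7*sqrt(2)*sqrt(-598)) = 100436 - (-35 + 7*sqrt(2)*(I*sqrt(598))) = 100436 - (-35 + 14*I*sqrt(299)) = 100436 + (35 - 14*I*sqrt(299)) = 100471 - 14*I*sqrt(299)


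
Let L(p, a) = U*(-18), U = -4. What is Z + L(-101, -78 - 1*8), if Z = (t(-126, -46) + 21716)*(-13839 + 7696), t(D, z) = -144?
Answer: -132516724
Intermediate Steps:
L(p, a) = 72 (L(p, a) = -4*(-18) = 72)
Z = -132516796 (Z = (-144 + 21716)*(-13839 + 7696) = 21572*(-6143) = -132516796)
Z + L(-101, -78 - 1*8) = -132516796 + 72 = -132516724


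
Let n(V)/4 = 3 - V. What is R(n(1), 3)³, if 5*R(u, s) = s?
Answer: 27/125 ≈ 0.21600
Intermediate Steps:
n(V) = 12 - 4*V (n(V) = 4*(3 - V) = 12 - 4*V)
R(u, s) = s/5
R(n(1), 3)³ = ((⅕)*3)³ = (⅗)³ = 27/125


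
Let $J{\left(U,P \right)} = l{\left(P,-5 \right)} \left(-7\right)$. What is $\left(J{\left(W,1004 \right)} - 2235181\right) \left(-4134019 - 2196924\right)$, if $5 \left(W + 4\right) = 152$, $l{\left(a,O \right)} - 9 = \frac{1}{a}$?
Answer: $\frac{14207807208828969}{1004} \approx 1.4151 \cdot 10^{13}$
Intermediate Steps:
$l{\left(a,O \right)} = 9 + \frac{1}{a}$
$W = \frac{132}{5}$ ($W = -4 + \frac{1}{5} \cdot 152 = -4 + \frac{152}{5} = \frac{132}{5} \approx 26.4$)
$J{\left(U,P \right)} = -63 - \frac{7}{P}$ ($J{\left(U,P \right)} = \left(9 + \frac{1}{P}\right) \left(-7\right) = -63 - \frac{7}{P}$)
$\left(J{\left(W,1004 \right)} - 2235181\right) \left(-4134019 - 2196924\right) = \left(\left(-63 - \frac{7}{1004}\right) - 2235181\right) \left(-4134019 - 2196924\right) = \left(\left(-63 - \frac{7}{1004}\right) - 2235181\right) \left(-6330943\right) = \left(- \frac{63259}{1004} - 2235181\right) \left(-6330943\right) = \left(- \frac{2244184983}{1004}\right) \left(-6330943\right) = \frac{14207807208828969}{1004}$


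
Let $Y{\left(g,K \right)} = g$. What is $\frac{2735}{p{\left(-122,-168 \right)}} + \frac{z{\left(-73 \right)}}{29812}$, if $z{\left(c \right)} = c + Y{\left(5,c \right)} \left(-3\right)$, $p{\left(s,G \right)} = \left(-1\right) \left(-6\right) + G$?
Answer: $- \frac{20387519}{1207386} \approx -16.886$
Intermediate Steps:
$p{\left(s,G \right)} = 6 + G$
$z{\left(c \right)} = -15 + c$ ($z{\left(c \right)} = c + 5 \left(-3\right) = c - 15 = -15 + c$)
$\frac{2735}{p{\left(-122,-168 \right)}} + \frac{z{\left(-73 \right)}}{29812} = \frac{2735}{6 - 168} + \frac{-15 - 73}{29812} = \frac{2735}{-162} - \frac{22}{7453} = 2735 \left(- \frac{1}{162}\right) - \frac{22}{7453} = - \frac{2735}{162} - \frac{22}{7453} = - \frac{20387519}{1207386}$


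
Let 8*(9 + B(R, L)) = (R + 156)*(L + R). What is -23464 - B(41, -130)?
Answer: -170107/8 ≈ -21263.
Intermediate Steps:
B(R, L) = -9 + (156 + R)*(L + R)/8 (B(R, L) = -9 + ((R + 156)*(L + R))/8 = -9 + ((156 + R)*(L + R))/8 = -9 + (156 + R)*(L + R)/8)
-23464 - B(41, -130) = -23464 - (-9 + (⅛)*41² + (39/2)*(-130) + (39/2)*41 + (⅛)*(-130)*41) = -23464 - (-9 + (⅛)*1681 - 2535 + 1599/2 - 2665/4) = -23464 - (-9 + 1681/8 - 2535 + 1599/2 - 2665/4) = -23464 - 1*(-17605/8) = -23464 + 17605/8 = -170107/8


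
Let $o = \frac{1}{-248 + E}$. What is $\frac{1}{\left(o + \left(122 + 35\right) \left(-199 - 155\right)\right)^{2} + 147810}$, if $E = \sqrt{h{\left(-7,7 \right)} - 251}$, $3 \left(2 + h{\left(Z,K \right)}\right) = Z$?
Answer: $\frac{2 \left(248 \sqrt{2298} + 91873 i\right)}{9 \left(170241645620 \sqrt{2298} + 63066983274999 i\right)} \approx 3.2372 \cdot 10^{-10} - 3.0087 \cdot 10^{-18} i$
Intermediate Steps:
$h{\left(Z,K \right)} = -2 + \frac{Z}{3}$
$E = \frac{i \sqrt{2298}}{3}$ ($E = \sqrt{\left(-2 + \frac{1}{3} \left(-7\right)\right) - 251} = \sqrt{\left(-2 - \frac{7}{3}\right) - 251} = \sqrt{- \frac{13}{3} - 251} = \sqrt{- \frac{766}{3}} = \frac{i \sqrt{2298}}{3} \approx 15.979 i$)
$o = \frac{1}{-248 + \frac{i \sqrt{2298}}{3}} \approx -0.0040156 - 0.00025873 i$
$\frac{1}{\left(o + \left(122 + 35\right) \left(-199 - 155\right)\right)^{2} + 147810} = \frac{1}{\left(\left(- \frac{372}{92639} - \frac{i \sqrt{2298}}{185278}\right) + \left(122 + 35\right) \left(-199 - 155\right)\right)^{2} + 147810} = \frac{1}{\left(\left(- \frac{372}{92639} - \frac{i \sqrt{2298}}{185278}\right) + 157 \left(-354\right)\right)^{2} + 147810} = \frac{1}{\left(\left(- \frac{372}{92639} - \frac{i \sqrt{2298}}{185278}\right) - 55578\right)^{2} + 147810} = \frac{1}{\left(- \frac{5148690714}{92639} - \frac{i \sqrt{2298}}{185278}\right)^{2} + 147810} = \frac{1}{147810 + \left(- \frac{5148690714}{92639} - \frac{i \sqrt{2298}}{185278}\right)^{2}}$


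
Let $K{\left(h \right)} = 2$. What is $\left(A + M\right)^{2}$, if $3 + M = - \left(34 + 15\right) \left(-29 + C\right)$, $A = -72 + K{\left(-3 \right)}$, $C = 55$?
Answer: $1814409$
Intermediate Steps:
$A = -70$ ($A = -72 + 2 = -70$)
$M = -1277$ ($M = -3 - \left(34 + 15\right) \left(-29 + 55\right) = -3 - 49 \cdot 26 = -3 - 1274 = -1277$)
$\left(A + M\right)^{2} = \left(-70 - 1277\right)^{2} = \left(-1347\right)^{2} = 1814409$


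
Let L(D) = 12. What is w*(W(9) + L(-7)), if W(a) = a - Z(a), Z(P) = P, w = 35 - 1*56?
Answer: -252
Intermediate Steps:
w = -21 (w = 35 - 56 = -21)
W(a) = 0 (W(a) = a - a = 0)
w*(W(9) + L(-7)) = -21*(0 + 12) = -21*12 = -252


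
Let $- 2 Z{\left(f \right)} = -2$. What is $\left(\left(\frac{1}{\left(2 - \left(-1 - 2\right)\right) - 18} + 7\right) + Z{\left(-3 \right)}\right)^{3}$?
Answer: $\frac{1092727}{2197} \approx 497.37$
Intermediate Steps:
$Z{\left(f \right)} = 1$ ($Z{\left(f \right)} = \left(- \frac{1}{2}\right) \left(-2\right) = 1$)
$\left(\left(\frac{1}{\left(2 - \left(-1 - 2\right)\right) - 18} + 7\right) + Z{\left(-3 \right)}\right)^{3} = \left(\left(\frac{1}{\left(2 - \left(-1 - 2\right)\right) - 18} + 7\right) + 1\right)^{3} = \left(\left(\frac{1}{\left(2 - -3\right) - 18} + 7\right) + 1\right)^{3} = \left(\left(\frac{1}{\left(2 + 3\right) - 18} + 7\right) + 1\right)^{3} = \left(\left(\frac{1}{5 - 18} + 7\right) + 1\right)^{3} = \left(\left(\frac{1}{-13} + 7\right) + 1\right)^{3} = \left(\left(- \frac{1}{13} + 7\right) + 1\right)^{3} = \left(\frac{90}{13} + 1\right)^{3} = \left(\frac{103}{13}\right)^{3} = \frac{1092727}{2197}$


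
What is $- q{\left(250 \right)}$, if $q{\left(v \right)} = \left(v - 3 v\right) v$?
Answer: $125000$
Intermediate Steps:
$q{\left(v \right)} = - 2 v^{2}$ ($q{\left(v \right)} = - 2 v v = - 2 v^{2}$)
$- q{\left(250 \right)} = - \left(-2\right) 250^{2} = - \left(-2\right) 62500 = \left(-1\right) \left(-125000\right) = 125000$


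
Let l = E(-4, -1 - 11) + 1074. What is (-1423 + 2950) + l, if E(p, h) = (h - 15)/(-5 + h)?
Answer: 44244/17 ≈ 2602.6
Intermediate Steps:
E(p, h) = (-15 + h)/(-5 + h)
l = 18285/17 (l = (-15 + (-1 - 11))/(-5 + (-1 - 11)) + 1074 = (-15 - 12)/(-5 - 12) + 1074 = -27/(-17) + 1074 = -1/17*(-27) + 1074 = 27/17 + 1074 = 18285/17 ≈ 1075.6)
(-1423 + 2950) + l = (-1423 + 2950) + 18285/17 = 1527 + 18285/17 = 44244/17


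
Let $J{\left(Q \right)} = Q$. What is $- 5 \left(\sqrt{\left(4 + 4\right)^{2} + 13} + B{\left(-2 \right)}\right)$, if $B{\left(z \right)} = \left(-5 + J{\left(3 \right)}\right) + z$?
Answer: $20 - 5 \sqrt{77} \approx -23.875$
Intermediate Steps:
$B{\left(z \right)} = -2 + z$ ($B{\left(z \right)} = \left(-5 + 3\right) + z = -2 + z$)
$- 5 \left(\sqrt{\left(4 + 4\right)^{2} + 13} + B{\left(-2 \right)}\right) = - 5 \left(\sqrt{\left(4 + 4\right)^{2} + 13} - 4\right) = - 5 \left(\sqrt{8^{2} + 13} - 4\right) = - 5 \left(\sqrt{64 + 13} - 4\right) = - 5 \left(\sqrt{77} - 4\right) = - 5 \left(-4 + \sqrt{77}\right) = 20 - 5 \sqrt{77}$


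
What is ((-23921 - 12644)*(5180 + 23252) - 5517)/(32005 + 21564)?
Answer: -1039621597/53569 ≈ -19407.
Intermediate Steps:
((-23921 - 12644)*(5180 + 23252) - 5517)/(32005 + 21564) = (-36565*28432 - 5517)/53569 = (-1039616080 - 5517)*(1/53569) = -1039621597*1/53569 = -1039621597/53569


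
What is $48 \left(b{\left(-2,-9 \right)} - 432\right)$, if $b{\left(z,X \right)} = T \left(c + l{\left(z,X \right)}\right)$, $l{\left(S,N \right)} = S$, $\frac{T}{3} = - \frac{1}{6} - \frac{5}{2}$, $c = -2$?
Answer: $-19200$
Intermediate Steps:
$T = -8$ ($T = 3 \left(- \frac{1}{6} - \frac{5}{2}\right) = 3 \left(- \frac{8}{3}\right) = -8$)
$b{\left(z,X \right)} = 16 - 8 z$ ($b{\left(z,X \right)} = - 8 \left(-2 + z\right) = 16 - 8 z$)
$48 \left(b{\left(-2,-9 \right)} - 432\right) = 48 \left(\left(16 - -16\right) - 432\right) = 48 \left(\left(16 + 16\right) - 432\right) = 48 \left(32 - 432\right) = 48 \left(-400\right) = -19200$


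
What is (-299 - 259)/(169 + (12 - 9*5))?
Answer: -279/68 ≈ -4.1029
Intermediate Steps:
(-299 - 259)/(169 + (12 - 9*5)) = -558/(169 + (12 - 45)) = -558/(169 - 33) = -558/136 = -558*1/136 = -279/68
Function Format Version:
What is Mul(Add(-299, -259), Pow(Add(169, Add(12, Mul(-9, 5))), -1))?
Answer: Rational(-279, 68) ≈ -4.1029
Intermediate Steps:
Mul(Add(-299, -259), Pow(Add(169, Add(12, Mul(-9, 5))), -1)) = Mul(-558, Pow(Add(169, Add(12, -45)), -1)) = Mul(-558, Pow(Add(169, -33), -1)) = Mul(-558, Pow(136, -1)) = Mul(-558, Rational(1, 136)) = Rational(-279, 68)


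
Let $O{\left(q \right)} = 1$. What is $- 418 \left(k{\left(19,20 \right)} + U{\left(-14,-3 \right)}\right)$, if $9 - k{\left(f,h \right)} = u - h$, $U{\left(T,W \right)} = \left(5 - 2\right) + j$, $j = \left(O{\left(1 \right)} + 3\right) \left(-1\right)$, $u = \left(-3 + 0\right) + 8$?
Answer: $-9614$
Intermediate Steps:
$u = 5$ ($u = -3 + 8 = 5$)
$j = -4$ ($j = \left(1 + 3\right) \left(-1\right) = 4 \left(-1\right) = -4$)
$U{\left(T,W \right)} = -1$ ($U{\left(T,W \right)} = \left(5 - 2\right) - 4 = 3 - 4 = -1$)
$k{\left(f,h \right)} = 4 + h$ ($k{\left(f,h \right)} = 9 - \left(5 - h\right) = 9 + \left(-5 + h\right) = 4 + h$)
$- 418 \left(k{\left(19,20 \right)} + U{\left(-14,-3 \right)}\right) = - 418 \left(\left(4 + 20\right) - 1\right) = - 418 \left(24 - 1\right) = \left(-418\right) 23 = -9614$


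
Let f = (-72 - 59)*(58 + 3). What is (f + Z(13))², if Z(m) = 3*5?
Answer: 63616576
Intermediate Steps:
Z(m) = 15
f = -7991 (f = -131*61 = -7991)
(f + Z(13))² = (-7991 + 15)² = (-7976)² = 63616576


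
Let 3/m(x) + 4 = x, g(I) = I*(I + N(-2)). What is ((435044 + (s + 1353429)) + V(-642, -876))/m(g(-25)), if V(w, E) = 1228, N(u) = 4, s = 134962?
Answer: 1002749423/3 ≈ 3.3425e+8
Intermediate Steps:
g(I) = I*(4 + I) (g(I) = I*(I + 4) = I*(4 + I))
m(x) = 3/(-4 + x)
((435044 + (s + 1353429)) + V(-642, -876))/m(g(-25)) = ((435044 + (134962 + 1353429)) + 1228)/((3/(-4 - 25*(4 - 25)))) = ((435044 + 1488391) + 1228)/((3/(-4 - 25*(-21)))) = (1923435 + 1228)/((3/(-4 + 525))) = 1924663/((3/521)) = 1924663/((3*(1/521))) = 1924663/(3/521) = 1924663*(521/3) = 1002749423/3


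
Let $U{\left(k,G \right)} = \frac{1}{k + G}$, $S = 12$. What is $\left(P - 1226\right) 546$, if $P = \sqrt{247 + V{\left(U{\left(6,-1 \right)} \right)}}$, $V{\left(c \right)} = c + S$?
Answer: $-669396 + \frac{19656 \sqrt{5}}{5} \approx -6.6061 \cdot 10^{5}$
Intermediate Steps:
$U{\left(k,G \right)} = \frac{1}{G + k}$
$V{\left(c \right)} = 12 + c$ ($V{\left(c \right)} = c + 12 = 12 + c$)
$P = \frac{36 \sqrt{5}}{5}$ ($P = \sqrt{247 + \left(12 + \frac{1}{-1 + 6}\right)} = \sqrt{247 + \left(12 + \frac{1}{5}\right)} = \sqrt{247 + \frac{61}{5}} = \sqrt{\frac{1296}{5}} = \frac{36 \sqrt{5}}{5} \approx 16.1$)
$\left(P - 1226\right) 546 = \left(\frac{36 \sqrt{5}}{5} - 1226\right) 546 = \left(-1226 + \frac{36 \sqrt{5}}{5}\right) 546 = -669396 + \frac{19656 \sqrt{5}}{5}$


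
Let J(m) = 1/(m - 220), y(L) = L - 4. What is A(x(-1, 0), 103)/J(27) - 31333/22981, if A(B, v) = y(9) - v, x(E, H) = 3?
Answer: 434631301/22981 ≈ 18913.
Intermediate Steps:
y(L) = -4 + L
J(m) = 1/(-220 + m)
A(B, v) = 5 - v (A(B, v) = (-4 + 9) - v = 5 - v)
A(x(-1, 0), 103)/J(27) - 31333/22981 = (5 - 1*103)/(1/(-220 + 27)) - 31333/22981 = (5 - 103)/(1/(-193)) - 31333*1/22981 = -98/(-1/193) - 31333/22981 = -98*(-193) - 31333/22981 = 18914 - 31333/22981 = 434631301/22981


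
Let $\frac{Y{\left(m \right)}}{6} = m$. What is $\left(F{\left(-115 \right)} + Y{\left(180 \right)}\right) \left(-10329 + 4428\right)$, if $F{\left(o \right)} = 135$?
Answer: $-7169715$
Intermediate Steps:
$Y{\left(m \right)} = 6 m$
$\left(F{\left(-115 \right)} + Y{\left(180 \right)}\right) \left(-10329 + 4428\right) = \left(135 + 6 \cdot 180\right) \left(-10329 + 4428\right) = \left(135 + 1080\right) \left(-5901\right) = 1215 \left(-5901\right) = -7169715$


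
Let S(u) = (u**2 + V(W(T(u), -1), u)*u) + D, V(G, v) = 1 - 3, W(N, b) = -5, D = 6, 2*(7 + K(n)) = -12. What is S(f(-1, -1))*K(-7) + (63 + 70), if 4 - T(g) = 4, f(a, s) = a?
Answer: 16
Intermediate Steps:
T(g) = 0 (T(g) = 4 - 1*4 = 4 - 4 = 0)
K(n) = -13 (K(n) = -7 + (1/2)*(-12) = -7 - 6 = -13)
V(G, v) = -2
S(u) = 6 + u**2 - 2*u (S(u) = (u**2 - 2*u) + 6 = 6 + u**2 - 2*u)
S(f(-1, -1))*K(-7) + (63 + 70) = (6 + (-1)**2 - 2*(-1))*(-13) + (63 + 70) = (6 + 1 + 2)*(-13) + 133 = 9*(-13) + 133 = -117 + 133 = 16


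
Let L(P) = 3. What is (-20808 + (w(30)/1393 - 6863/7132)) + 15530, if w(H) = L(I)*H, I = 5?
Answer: -52445193807/9934876 ≈ -5278.9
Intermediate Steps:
w(H) = 3*H
(-20808 + (w(30)/1393 - 6863/7132)) + 15530 = (-20808 + ((3*30)/1393 - 6863/7132)) + 15530 = (-20808 + (90*(1/1393) - 6863*1/7132)) + 15530 = (-20808 + (90/1393 - 6863/7132)) + 15530 = (-20808 - 8918279/9934876) + 15530 = -206733818087/9934876 + 15530 = -52445193807/9934876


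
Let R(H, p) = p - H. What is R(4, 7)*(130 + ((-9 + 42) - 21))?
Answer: 426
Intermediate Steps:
R(4, 7)*(130 + ((-9 + 42) - 21)) = (7 - 1*4)*(130 + ((-9 + 42) - 21)) = (7 - 4)*(130 + (33 - 21)) = 3*(130 + 12) = 3*142 = 426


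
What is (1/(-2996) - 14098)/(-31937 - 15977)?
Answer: 42237609/143550344 ≈ 0.29424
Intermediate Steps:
(1/(-2996) - 14098)/(-31937 - 15977) = (-1/2996 - 14098)/(-47914) = -42237609/2996*(-1/47914) = 42237609/143550344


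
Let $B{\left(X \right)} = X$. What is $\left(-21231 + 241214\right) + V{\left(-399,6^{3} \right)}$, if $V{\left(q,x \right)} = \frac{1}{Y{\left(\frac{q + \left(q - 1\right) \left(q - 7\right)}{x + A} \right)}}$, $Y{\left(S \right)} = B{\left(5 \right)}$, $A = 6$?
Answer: $\frac{1099916}{5} \approx 2.1998 \cdot 10^{5}$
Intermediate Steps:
$Y{\left(S \right)} = 5$
$V{\left(q,x \right)} = \frac{1}{5}$
$\left(-21231 + 241214\right) + V{\left(-399,6^{3} \right)} = \left(-21231 + 241214\right) + \frac{1}{5} = 219983 + \frac{1}{5} = \frac{1099916}{5}$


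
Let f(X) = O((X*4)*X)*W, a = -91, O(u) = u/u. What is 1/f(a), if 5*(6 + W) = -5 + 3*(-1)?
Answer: -5/38 ≈ -0.13158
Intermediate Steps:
O(u) = 1
W = -38/5 (W = -6 + (-5 + 3*(-1))/5 = -6 + (-5 - 3)/5 = -6 + (1/5)*(-8) = -6 - 8/5 = -38/5 ≈ -7.6000)
f(X) = -38/5 (f(X) = 1*(-38/5) = -38/5)
1/f(a) = 1/(-38/5) = -5/38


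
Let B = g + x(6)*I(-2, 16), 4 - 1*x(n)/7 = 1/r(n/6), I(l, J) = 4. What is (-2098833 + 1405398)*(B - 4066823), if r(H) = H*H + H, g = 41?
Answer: 2819981019540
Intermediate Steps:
r(H) = H + H² (r(H) = H² + H = H + H²)
x(n) = 28 - 42/(n*(1 + n/6)) (x(n) = 28 - 7*6/(n*(1 + n/6)) = 28 - 42/(n*(1 + n/6)))
B = 139 (B = 41 + (28*(-9 + 6*(6 + 6))/(6*(6 + 6)))*4 = 41 + (28*(⅙)*(-9 + 6*12)/12)*4 = 41 + (28*(⅙)*(1/12)*(-9 + 72))*4 = 41 + (28*(⅙)*(1/12)*63)*4 = 41 + (49/2)*4 = 41 + 98 = 139)
(-2098833 + 1405398)*(B - 4066823) = (-2098833 + 1405398)*(139 - 4066823) = -693435*(-4066684) = 2819981019540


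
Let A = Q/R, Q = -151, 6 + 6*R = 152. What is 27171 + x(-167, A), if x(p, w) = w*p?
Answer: 2059134/73 ≈ 28207.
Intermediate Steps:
R = 73/3 (R = -1 + (⅙)*152 = -1 + 76/3 = 73/3 ≈ 24.333)
A = -453/73 (A = -151/73/3 = -151*3/73 = -453/73 ≈ -6.2055)
x(p, w) = p*w
27171 + x(-167, A) = 27171 - 167*(-453/73) = 27171 + 75651/73 = 2059134/73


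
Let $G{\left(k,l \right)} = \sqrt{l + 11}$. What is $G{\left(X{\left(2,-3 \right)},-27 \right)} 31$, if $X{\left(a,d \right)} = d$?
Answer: $124 i \approx 124.0 i$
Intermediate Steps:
$G{\left(k,l \right)} = \sqrt{11 + l}$
$G{\left(X{\left(2,-3 \right)},-27 \right)} 31 = \sqrt{11 - 27} \cdot 31 = \sqrt{-16} \cdot 31 = 4 i 31 = 124 i$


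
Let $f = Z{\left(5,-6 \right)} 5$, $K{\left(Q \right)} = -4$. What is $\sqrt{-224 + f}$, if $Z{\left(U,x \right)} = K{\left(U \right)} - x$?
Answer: $i \sqrt{214} \approx 14.629 i$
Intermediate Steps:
$Z{\left(U,x \right)} = -4 - x$
$f = 10$ ($f = \left(-4 - -6\right) 5 = \left(-4 + 6\right) 5 = 2 \cdot 5 = 10$)
$\sqrt{-224 + f} = \sqrt{-224 + 10} = \sqrt{-214} = i \sqrt{214}$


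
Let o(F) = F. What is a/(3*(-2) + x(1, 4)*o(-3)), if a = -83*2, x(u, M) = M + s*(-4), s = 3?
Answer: -83/9 ≈ -9.2222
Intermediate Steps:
x(u, M) = -12 + M (x(u, M) = M + 3*(-4) = M - 12 = -12 + M)
a = -166
a/(3*(-2) + x(1, 4)*o(-3)) = -166/(3*(-2) + (-12 + 4)*(-3)) = -166/(-6 - 8*(-3)) = -166/(-6 + 24) = -166/18 = -166*1/18 = -83/9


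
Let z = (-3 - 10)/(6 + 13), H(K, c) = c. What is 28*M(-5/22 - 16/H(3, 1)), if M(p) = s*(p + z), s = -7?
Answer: 692762/209 ≈ 3314.7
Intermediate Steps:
z = -13/19 ≈ -0.68421
M(p) = 91/19 - 7*p (M(p) = -7*(p - 13/19) = -7*(-13/19 + p) = 91/19 - 7*p)
28*M(-5/22 - 16/H(3, 1)) = 28*(91/19 - 7*(-5/22 - 16/1)) = 28*(91/19 - 7*(-5*1/22 - 16*1)) = 28*(91/19 - 7*(-5/22 - 16)) = 28*(91/19 - 7*(-357/22)) = 28*(91/19 + 2499/22) = 28*(49483/418) = 692762/209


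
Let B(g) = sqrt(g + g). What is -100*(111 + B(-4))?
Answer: -11100 - 200*I*sqrt(2) ≈ -11100.0 - 282.84*I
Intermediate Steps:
B(g) = sqrt(2)*sqrt(g) (B(g) = sqrt(2*g) = sqrt(2)*sqrt(g))
-100*(111 + B(-4)) = -100*(111 + sqrt(2)*sqrt(-4)) = -100*(111 + sqrt(2)*(2*I)) = -100*(111 + 2*I*sqrt(2)) = -11100 - 200*I*sqrt(2)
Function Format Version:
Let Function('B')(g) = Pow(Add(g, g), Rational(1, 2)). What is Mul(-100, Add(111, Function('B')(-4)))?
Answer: Add(-11100, Mul(-200, I, Pow(2, Rational(1, 2)))) ≈ Add(-11100., Mul(-282.84, I))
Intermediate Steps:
Function('B')(g) = Mul(Pow(2, Rational(1, 2)), Pow(g, Rational(1, 2))) (Function('B')(g) = Pow(Mul(2, g), Rational(1, 2)) = Mul(Pow(2, Rational(1, 2)), Pow(g, Rational(1, 2))))
Mul(-100, Add(111, Function('B')(-4))) = Mul(-100, Add(111, Mul(Pow(2, Rational(1, 2)), Pow(-4, Rational(1, 2))))) = Mul(-100, Add(111, Mul(Pow(2, Rational(1, 2)), Mul(2, I)))) = Mul(-100, Add(111, Mul(2, I, Pow(2, Rational(1, 2))))) = Add(-11100, Mul(-200, I, Pow(2, Rational(1, 2))))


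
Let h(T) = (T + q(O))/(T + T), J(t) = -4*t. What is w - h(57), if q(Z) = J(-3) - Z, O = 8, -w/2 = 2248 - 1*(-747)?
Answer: -682921/114 ≈ -5990.5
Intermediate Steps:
w = -5990 (w = -2*(2248 - 1*(-747)) = -2*(2248 + 747) = -2*2995 = -5990)
q(Z) = 12 - Z (q(Z) = -4*(-3) - Z = 12 - Z)
h(T) = (4 + T)/(2*T) (h(T) = (T + (12 - 1*8))/(T + T) = (T + (12 - 8))/((2*T)) = (T + 4)*(1/(2*T)) = (4 + T)*(1/(2*T)) = (4 + T)/(2*T))
w - h(57) = -5990 - (4 + 57)/(2*57) = -5990 - 61/(2*57) = -5990 - 1*61/114 = -5990 - 61/114 = -682921/114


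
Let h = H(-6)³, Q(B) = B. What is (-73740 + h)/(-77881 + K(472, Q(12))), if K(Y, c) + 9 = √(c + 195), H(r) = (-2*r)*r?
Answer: 34815895320/6066851893 + 1340964*√23/6066851893 ≈ 5.7398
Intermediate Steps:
H(r) = -2*r²
K(Y, c) = -9 + √(195 + c) (K(Y, c) = -9 + √(c + 195) = -9 + √(195 + c))
h = -373248 (h = (-2*(-6)²)³ = (-2*36)³ = (-72)³ = -373248)
(-73740 + h)/(-77881 + K(472, Q(12))) = (-73740 - 373248)/(-77881 + (-9 + √(195 + 12))) = -446988/(-77881 + (-9 + √207)) = -446988/(-77881 + (-9 + 3*√23)) = -446988/(-77890 + 3*√23)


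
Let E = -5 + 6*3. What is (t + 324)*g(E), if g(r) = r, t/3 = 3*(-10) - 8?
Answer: 2730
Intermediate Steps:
t = -114 (t = 3*(3*(-10) - 8) = 3*(-30 - 8) = 3*(-38) = -114)
E = 13 (E = -5 + 18 = 13)
(t + 324)*g(E) = (-114 + 324)*13 = 210*13 = 2730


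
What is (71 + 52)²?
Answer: 15129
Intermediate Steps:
(71 + 52)² = 123² = 15129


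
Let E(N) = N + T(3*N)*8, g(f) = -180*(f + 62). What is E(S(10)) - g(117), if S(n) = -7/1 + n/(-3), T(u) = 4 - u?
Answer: 97469/3 ≈ 32490.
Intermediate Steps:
S(n) = -7 - n/3 (S(n) = -7*1 + n*(-⅓) = -7 - n/3)
g(f) = -11160 - 180*f (g(f) = -180*(62 + f) = -11160 - 180*f)
E(N) = 32 - 23*N (E(N) = N + (4 - 3*N)*8 = N + (32 - 24*N) = 32 - 23*N)
E(S(10)) - g(117) = (32 - 23*(-7 - ⅓*10)) - (-11160 - 180*117) = (32 - 23*(-7 - 10/3)) - (-11160 - 21060) = (32 - 23*(-31/3)) - 1*(-32220) = (32 + 713/3) + 32220 = 809/3 + 32220 = 97469/3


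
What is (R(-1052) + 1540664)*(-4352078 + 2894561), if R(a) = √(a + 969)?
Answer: -2245543971288 - 1457517*I*√83 ≈ -2.2455e+12 - 1.3279e+7*I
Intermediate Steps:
R(a) = √(969 + a)
(R(-1052) + 1540664)*(-4352078 + 2894561) = (√(969 - 1052) + 1540664)*(-4352078 + 2894561) = (√(-83) + 1540664)*(-1457517) = (I*√83 + 1540664)*(-1457517) = (1540664 + I*√83)*(-1457517) = -2245543971288 - 1457517*I*√83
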